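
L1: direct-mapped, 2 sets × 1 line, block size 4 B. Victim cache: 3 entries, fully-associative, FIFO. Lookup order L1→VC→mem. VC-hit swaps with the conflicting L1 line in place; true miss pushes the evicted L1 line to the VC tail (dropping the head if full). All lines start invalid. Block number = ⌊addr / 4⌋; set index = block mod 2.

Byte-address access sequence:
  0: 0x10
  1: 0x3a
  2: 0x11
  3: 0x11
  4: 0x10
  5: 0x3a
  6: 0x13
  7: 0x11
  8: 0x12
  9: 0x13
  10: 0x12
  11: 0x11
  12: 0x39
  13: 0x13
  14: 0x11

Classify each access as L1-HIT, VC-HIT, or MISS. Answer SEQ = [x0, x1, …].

SEQ = [MISS, MISS, VC-HIT, L1-HIT, L1-HIT, VC-HIT, VC-HIT, L1-HIT, L1-HIT, L1-HIT, L1-HIT, L1-HIT, VC-HIT, VC-HIT, L1-HIT]

#0 0x10→b4/s0 MISS; vc=[]
#1 0x3a→b14/s0 MISS; vc=[4]
#2 0x11→b4/s0 VC-HIT; vc=[14]
#3 0x11→b4/s0 L1-HIT; vc=[14]
#4 0x10→b4/s0 L1-HIT; vc=[14]
#5 0x3a→b14/s0 VC-HIT; vc=[4]
#6 0x13→b4/s0 VC-HIT; vc=[14]
#7 0x11→b4/s0 L1-HIT; vc=[14]
#8 0x12→b4/s0 L1-HIT; vc=[14]
#9 0x13→b4/s0 L1-HIT; vc=[14]
#10 0x12→b4/s0 L1-HIT; vc=[14]
#11 0x11→b4/s0 L1-HIT; vc=[14]
#12 0x39→b14/s0 VC-HIT; vc=[4]
#13 0x13→b4/s0 VC-HIT; vc=[14]
#14 0x11→b4/s0 L1-HIT; vc=[14]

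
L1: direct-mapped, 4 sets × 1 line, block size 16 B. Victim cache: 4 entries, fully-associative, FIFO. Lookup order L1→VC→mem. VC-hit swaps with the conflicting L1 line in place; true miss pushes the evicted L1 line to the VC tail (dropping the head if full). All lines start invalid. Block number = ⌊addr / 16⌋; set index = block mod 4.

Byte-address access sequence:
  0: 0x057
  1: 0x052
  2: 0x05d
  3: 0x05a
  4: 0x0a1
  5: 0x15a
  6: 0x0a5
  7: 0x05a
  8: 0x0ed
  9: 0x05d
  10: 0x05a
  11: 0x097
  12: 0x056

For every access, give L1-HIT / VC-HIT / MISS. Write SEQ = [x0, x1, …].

  [0] addr=0x57 blk=5 s=1: MISS | VC []
  [1] addr=0x52 blk=5 s=1: L1-HIT | VC []
  [2] addr=0x5d blk=5 s=1: L1-HIT | VC []
  [3] addr=0x5a blk=5 s=1: L1-HIT | VC []
  [4] addr=0xa1 blk=10 s=2: MISS | VC []
  [5] addr=0x15a blk=21 s=1: MISS | VC [5]
  [6] addr=0xa5 blk=10 s=2: L1-HIT | VC [5]
  [7] addr=0x5a blk=5 s=1: VC-HIT | VC [21]
  [8] addr=0xed blk=14 s=2: MISS | VC [21, 10]
  [9] addr=0x5d blk=5 s=1: L1-HIT | VC [21, 10]
  [10] addr=0x5a blk=5 s=1: L1-HIT | VC [21, 10]
  [11] addr=0x97 blk=9 s=1: MISS | VC [21, 10, 5]
  [12] addr=0x56 blk=5 s=1: VC-HIT | VC [21, 10, 9]

SEQ = [MISS, L1-HIT, L1-HIT, L1-HIT, MISS, MISS, L1-HIT, VC-HIT, MISS, L1-HIT, L1-HIT, MISS, VC-HIT]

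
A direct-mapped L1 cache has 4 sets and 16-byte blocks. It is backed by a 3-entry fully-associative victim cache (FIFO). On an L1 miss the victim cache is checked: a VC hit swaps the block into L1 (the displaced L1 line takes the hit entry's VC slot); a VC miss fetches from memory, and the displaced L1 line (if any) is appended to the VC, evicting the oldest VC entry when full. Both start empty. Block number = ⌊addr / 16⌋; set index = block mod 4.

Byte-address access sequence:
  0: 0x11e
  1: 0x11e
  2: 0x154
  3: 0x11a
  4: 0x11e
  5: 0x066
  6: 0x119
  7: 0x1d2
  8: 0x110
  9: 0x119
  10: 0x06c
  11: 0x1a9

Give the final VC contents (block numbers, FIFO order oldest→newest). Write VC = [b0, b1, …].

VC = [21, 29, 6]

  [0] addr=0x11e blk=17 s=1: MISS | VC []
  [1] addr=0x11e blk=17 s=1: L1-HIT | VC []
  [2] addr=0x154 blk=21 s=1: MISS | VC [17]
  [3] addr=0x11a blk=17 s=1: VC-HIT | VC [21]
  [4] addr=0x11e blk=17 s=1: L1-HIT | VC [21]
  [5] addr=0x66 blk=6 s=2: MISS | VC [21]
  [6] addr=0x119 blk=17 s=1: L1-HIT | VC [21]
  [7] addr=0x1d2 blk=29 s=1: MISS | VC [21, 17]
  [8] addr=0x110 blk=17 s=1: VC-HIT | VC [21, 29]
  [9] addr=0x119 blk=17 s=1: L1-HIT | VC [21, 29]
  [10] addr=0x6c blk=6 s=2: L1-HIT | VC [21, 29]
  [11] addr=0x1a9 blk=26 s=2: MISS | VC [21, 29, 6]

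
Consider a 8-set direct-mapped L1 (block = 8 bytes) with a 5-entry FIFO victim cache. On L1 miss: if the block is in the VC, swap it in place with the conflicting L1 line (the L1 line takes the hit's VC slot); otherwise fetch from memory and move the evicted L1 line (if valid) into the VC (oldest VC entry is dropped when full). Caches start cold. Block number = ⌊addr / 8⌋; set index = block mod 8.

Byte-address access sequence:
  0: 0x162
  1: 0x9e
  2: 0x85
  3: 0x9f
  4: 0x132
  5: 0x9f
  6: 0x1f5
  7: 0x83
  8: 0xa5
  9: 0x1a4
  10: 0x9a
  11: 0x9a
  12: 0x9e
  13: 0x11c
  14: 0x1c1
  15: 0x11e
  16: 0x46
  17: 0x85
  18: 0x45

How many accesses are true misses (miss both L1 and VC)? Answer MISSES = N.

MISSES = 10

0: 0x162 (blk 44, set 4) → MISS  vc=[]
1: 0x9e (blk 19, set 3) → MISS  vc=[]
2: 0x85 (blk 16, set 0) → MISS  vc=[]
3: 0x9f (blk 19, set 3) → L1-HIT  vc=[]
4: 0x132 (blk 38, set 6) → MISS  vc=[]
5: 0x9f (blk 19, set 3) → L1-HIT  vc=[]
6: 0x1f5 (blk 62, set 6) → MISS  vc=[38]
7: 0x83 (blk 16, set 0) → L1-HIT  vc=[38]
8: 0xa5 (blk 20, set 4) → MISS  vc=[38, 44]
9: 0x1a4 (blk 52, set 4) → MISS  vc=[38, 44, 20]
10: 0x9a (blk 19, set 3) → L1-HIT  vc=[38, 44, 20]
11: 0x9a (blk 19, set 3) → L1-HIT  vc=[38, 44, 20]
12: 0x9e (blk 19, set 3) → L1-HIT  vc=[38, 44, 20]
13: 0x11c (blk 35, set 3) → MISS  vc=[38, 44, 20, 19]
14: 0x1c1 (blk 56, set 0) → MISS  vc=[38, 44, 20, 19, 16]
15: 0x11e (blk 35, set 3) → L1-HIT  vc=[38, 44, 20, 19, 16]
16: 0x46 (blk 8, set 0) → MISS  vc=[44, 20, 19, 16, 56]
17: 0x85 (blk 16, set 0) → VC-HIT  vc=[44, 20, 19, 8, 56]
18: 0x45 (blk 8, set 0) → VC-HIT  vc=[44, 20, 19, 16, 56]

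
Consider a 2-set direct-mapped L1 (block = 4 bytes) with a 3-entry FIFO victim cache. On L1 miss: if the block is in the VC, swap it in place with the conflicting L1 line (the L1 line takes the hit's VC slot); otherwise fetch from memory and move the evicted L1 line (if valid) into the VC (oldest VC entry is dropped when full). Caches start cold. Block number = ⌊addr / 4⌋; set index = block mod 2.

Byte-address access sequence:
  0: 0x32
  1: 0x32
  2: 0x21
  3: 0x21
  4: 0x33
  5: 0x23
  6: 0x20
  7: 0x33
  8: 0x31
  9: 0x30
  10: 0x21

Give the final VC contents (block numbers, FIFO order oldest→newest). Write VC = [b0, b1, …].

VC = [12]

0: 0x32 (blk 12, set 0) → MISS  vc=[]
1: 0x32 (blk 12, set 0) → L1-HIT  vc=[]
2: 0x21 (blk 8, set 0) → MISS  vc=[12]
3: 0x21 (blk 8, set 0) → L1-HIT  vc=[12]
4: 0x33 (blk 12, set 0) → VC-HIT  vc=[8]
5: 0x23 (blk 8, set 0) → VC-HIT  vc=[12]
6: 0x20 (blk 8, set 0) → L1-HIT  vc=[12]
7: 0x33 (blk 12, set 0) → VC-HIT  vc=[8]
8: 0x31 (blk 12, set 0) → L1-HIT  vc=[8]
9: 0x30 (blk 12, set 0) → L1-HIT  vc=[8]
10: 0x21 (blk 8, set 0) → VC-HIT  vc=[12]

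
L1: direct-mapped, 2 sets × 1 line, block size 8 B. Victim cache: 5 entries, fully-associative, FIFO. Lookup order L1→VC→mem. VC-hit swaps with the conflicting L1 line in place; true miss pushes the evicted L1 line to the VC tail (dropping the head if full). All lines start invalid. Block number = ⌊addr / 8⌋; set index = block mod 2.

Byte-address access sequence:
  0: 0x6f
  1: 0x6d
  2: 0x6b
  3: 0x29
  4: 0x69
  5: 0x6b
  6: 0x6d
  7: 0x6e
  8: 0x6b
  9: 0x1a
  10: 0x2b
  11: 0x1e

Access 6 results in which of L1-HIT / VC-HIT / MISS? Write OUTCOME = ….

  [0] addr=0x6f blk=13 s=1: MISS | VC []
  [1] addr=0x6d blk=13 s=1: L1-HIT | VC []
  [2] addr=0x6b blk=13 s=1: L1-HIT | VC []
  [3] addr=0x29 blk=5 s=1: MISS | VC [13]
  [4] addr=0x69 blk=13 s=1: VC-HIT | VC [5]
  [5] addr=0x6b blk=13 s=1: L1-HIT | VC [5]
  [6] addr=0x6d blk=13 s=1: L1-HIT | VC [5]
  [7] addr=0x6e blk=13 s=1: L1-HIT | VC [5]
  [8] addr=0x6b blk=13 s=1: L1-HIT | VC [5]
  [9] addr=0x1a blk=3 s=1: MISS | VC [5, 13]
  [10] addr=0x2b blk=5 s=1: VC-HIT | VC [3, 13]
  [11] addr=0x1e blk=3 s=1: VC-HIT | VC [5, 13]

OUTCOME = L1-HIT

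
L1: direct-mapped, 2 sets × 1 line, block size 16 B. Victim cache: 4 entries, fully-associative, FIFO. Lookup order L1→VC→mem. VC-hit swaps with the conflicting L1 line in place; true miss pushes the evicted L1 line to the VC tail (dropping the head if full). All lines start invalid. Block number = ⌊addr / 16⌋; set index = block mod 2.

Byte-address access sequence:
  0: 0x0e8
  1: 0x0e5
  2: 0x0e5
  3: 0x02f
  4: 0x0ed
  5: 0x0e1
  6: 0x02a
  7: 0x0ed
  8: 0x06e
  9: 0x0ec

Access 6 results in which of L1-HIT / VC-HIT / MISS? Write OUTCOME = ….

OUTCOME = VC-HIT

  [0] addr=0xe8 blk=14 s=0: MISS | VC []
  [1] addr=0xe5 blk=14 s=0: L1-HIT | VC []
  [2] addr=0xe5 blk=14 s=0: L1-HIT | VC []
  [3] addr=0x2f blk=2 s=0: MISS | VC [14]
  [4] addr=0xed blk=14 s=0: VC-HIT | VC [2]
  [5] addr=0xe1 blk=14 s=0: L1-HIT | VC [2]
  [6] addr=0x2a blk=2 s=0: VC-HIT | VC [14]
  [7] addr=0xed blk=14 s=0: VC-HIT | VC [2]
  [8] addr=0x6e blk=6 s=0: MISS | VC [2, 14]
  [9] addr=0xec blk=14 s=0: VC-HIT | VC [2, 6]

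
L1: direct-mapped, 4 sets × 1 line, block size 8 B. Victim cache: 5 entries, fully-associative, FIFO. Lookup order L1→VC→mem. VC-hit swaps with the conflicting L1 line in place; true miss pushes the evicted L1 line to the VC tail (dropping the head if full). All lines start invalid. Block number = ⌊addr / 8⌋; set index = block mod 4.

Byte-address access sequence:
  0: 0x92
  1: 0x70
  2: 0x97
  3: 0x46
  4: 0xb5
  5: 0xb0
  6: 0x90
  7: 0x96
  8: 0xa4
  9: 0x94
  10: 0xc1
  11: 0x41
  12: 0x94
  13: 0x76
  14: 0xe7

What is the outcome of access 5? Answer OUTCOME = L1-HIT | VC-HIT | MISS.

OUTCOME = L1-HIT

0: 0x92 (blk 18, set 2) → MISS  vc=[]
1: 0x70 (blk 14, set 2) → MISS  vc=[18]
2: 0x97 (blk 18, set 2) → VC-HIT  vc=[14]
3: 0x46 (blk 8, set 0) → MISS  vc=[14]
4: 0xb5 (blk 22, set 2) → MISS  vc=[14, 18]
5: 0xb0 (blk 22, set 2) → L1-HIT  vc=[14, 18]
6: 0x90 (blk 18, set 2) → VC-HIT  vc=[14, 22]
7: 0x96 (blk 18, set 2) → L1-HIT  vc=[14, 22]
8: 0xa4 (blk 20, set 0) → MISS  vc=[14, 22, 8]
9: 0x94 (blk 18, set 2) → L1-HIT  vc=[14, 22, 8]
10: 0xc1 (blk 24, set 0) → MISS  vc=[14, 22, 8, 20]
11: 0x41 (blk 8, set 0) → VC-HIT  vc=[14, 22, 24, 20]
12: 0x94 (blk 18, set 2) → L1-HIT  vc=[14, 22, 24, 20]
13: 0x76 (blk 14, set 2) → VC-HIT  vc=[18, 22, 24, 20]
14: 0xe7 (blk 28, set 0) → MISS  vc=[18, 22, 24, 20, 8]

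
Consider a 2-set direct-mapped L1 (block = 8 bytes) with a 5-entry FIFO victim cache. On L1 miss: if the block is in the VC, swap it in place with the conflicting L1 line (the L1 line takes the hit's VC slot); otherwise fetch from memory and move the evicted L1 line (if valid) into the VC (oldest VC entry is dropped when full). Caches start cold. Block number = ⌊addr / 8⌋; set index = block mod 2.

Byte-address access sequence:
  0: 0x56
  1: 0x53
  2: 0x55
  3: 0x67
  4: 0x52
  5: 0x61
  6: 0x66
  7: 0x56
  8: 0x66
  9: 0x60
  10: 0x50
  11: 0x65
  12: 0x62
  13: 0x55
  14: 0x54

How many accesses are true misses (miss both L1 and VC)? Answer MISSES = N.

#0 0x56→b10/s0 MISS; vc=[]
#1 0x53→b10/s0 L1-HIT; vc=[]
#2 0x55→b10/s0 L1-HIT; vc=[]
#3 0x67→b12/s0 MISS; vc=[10]
#4 0x52→b10/s0 VC-HIT; vc=[12]
#5 0x61→b12/s0 VC-HIT; vc=[10]
#6 0x66→b12/s0 L1-HIT; vc=[10]
#7 0x56→b10/s0 VC-HIT; vc=[12]
#8 0x66→b12/s0 VC-HIT; vc=[10]
#9 0x60→b12/s0 L1-HIT; vc=[10]
#10 0x50→b10/s0 VC-HIT; vc=[12]
#11 0x65→b12/s0 VC-HIT; vc=[10]
#12 0x62→b12/s0 L1-HIT; vc=[10]
#13 0x55→b10/s0 VC-HIT; vc=[12]
#14 0x54→b10/s0 L1-HIT; vc=[12]

MISSES = 2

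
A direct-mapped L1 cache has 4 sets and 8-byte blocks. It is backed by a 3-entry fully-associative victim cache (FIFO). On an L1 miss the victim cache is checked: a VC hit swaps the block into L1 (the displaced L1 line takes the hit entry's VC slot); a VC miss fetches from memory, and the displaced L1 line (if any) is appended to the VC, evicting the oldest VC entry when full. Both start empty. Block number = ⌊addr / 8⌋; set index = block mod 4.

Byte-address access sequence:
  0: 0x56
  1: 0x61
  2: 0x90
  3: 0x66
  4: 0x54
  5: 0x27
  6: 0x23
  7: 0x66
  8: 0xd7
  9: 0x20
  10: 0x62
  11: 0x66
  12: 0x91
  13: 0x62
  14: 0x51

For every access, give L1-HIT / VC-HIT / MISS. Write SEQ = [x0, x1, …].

  [0] addr=0x56 blk=10 s=2: MISS | VC []
  [1] addr=0x61 blk=12 s=0: MISS | VC []
  [2] addr=0x90 blk=18 s=2: MISS | VC [10]
  [3] addr=0x66 blk=12 s=0: L1-HIT | VC [10]
  [4] addr=0x54 blk=10 s=2: VC-HIT | VC [18]
  [5] addr=0x27 blk=4 s=0: MISS | VC [18, 12]
  [6] addr=0x23 blk=4 s=0: L1-HIT | VC [18, 12]
  [7] addr=0x66 blk=12 s=0: VC-HIT | VC [18, 4]
  [8] addr=0xd7 blk=26 s=2: MISS | VC [18, 4, 10]
  [9] addr=0x20 blk=4 s=0: VC-HIT | VC [18, 12, 10]
  [10] addr=0x62 blk=12 s=0: VC-HIT | VC [18, 4, 10]
  [11] addr=0x66 blk=12 s=0: L1-HIT | VC [18, 4, 10]
  [12] addr=0x91 blk=18 s=2: VC-HIT | VC [26, 4, 10]
  [13] addr=0x62 blk=12 s=0: L1-HIT | VC [26, 4, 10]
  [14] addr=0x51 blk=10 s=2: VC-HIT | VC [26, 4, 18]

SEQ = [MISS, MISS, MISS, L1-HIT, VC-HIT, MISS, L1-HIT, VC-HIT, MISS, VC-HIT, VC-HIT, L1-HIT, VC-HIT, L1-HIT, VC-HIT]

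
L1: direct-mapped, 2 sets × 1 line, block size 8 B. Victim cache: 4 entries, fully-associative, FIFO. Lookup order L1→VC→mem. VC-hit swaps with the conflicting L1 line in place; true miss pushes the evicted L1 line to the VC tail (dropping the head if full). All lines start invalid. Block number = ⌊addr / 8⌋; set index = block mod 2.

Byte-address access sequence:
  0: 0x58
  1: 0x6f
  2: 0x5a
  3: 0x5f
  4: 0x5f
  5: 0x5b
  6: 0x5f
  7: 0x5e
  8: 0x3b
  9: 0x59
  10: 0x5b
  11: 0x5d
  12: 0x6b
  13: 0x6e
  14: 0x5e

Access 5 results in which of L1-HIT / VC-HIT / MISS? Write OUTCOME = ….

  [0] addr=0x58 blk=11 s=1: MISS | VC []
  [1] addr=0x6f blk=13 s=1: MISS | VC [11]
  [2] addr=0x5a blk=11 s=1: VC-HIT | VC [13]
  [3] addr=0x5f blk=11 s=1: L1-HIT | VC [13]
  [4] addr=0x5f blk=11 s=1: L1-HIT | VC [13]
  [5] addr=0x5b blk=11 s=1: L1-HIT | VC [13]
  [6] addr=0x5f blk=11 s=1: L1-HIT | VC [13]
  [7] addr=0x5e blk=11 s=1: L1-HIT | VC [13]
  [8] addr=0x3b blk=7 s=1: MISS | VC [13, 11]
  [9] addr=0x59 blk=11 s=1: VC-HIT | VC [13, 7]
  [10] addr=0x5b blk=11 s=1: L1-HIT | VC [13, 7]
  [11] addr=0x5d blk=11 s=1: L1-HIT | VC [13, 7]
  [12] addr=0x6b blk=13 s=1: VC-HIT | VC [11, 7]
  [13] addr=0x6e blk=13 s=1: L1-HIT | VC [11, 7]
  [14] addr=0x5e blk=11 s=1: VC-HIT | VC [13, 7]

OUTCOME = L1-HIT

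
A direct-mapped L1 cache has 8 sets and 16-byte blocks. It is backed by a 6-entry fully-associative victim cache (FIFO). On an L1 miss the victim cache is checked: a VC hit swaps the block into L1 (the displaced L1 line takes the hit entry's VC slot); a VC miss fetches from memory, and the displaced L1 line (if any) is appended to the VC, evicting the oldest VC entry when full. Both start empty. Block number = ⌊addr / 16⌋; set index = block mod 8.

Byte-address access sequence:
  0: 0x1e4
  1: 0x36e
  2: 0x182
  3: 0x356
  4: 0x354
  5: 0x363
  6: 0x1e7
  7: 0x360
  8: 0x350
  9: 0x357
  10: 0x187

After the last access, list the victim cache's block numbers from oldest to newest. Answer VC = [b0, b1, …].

VC = [30]

#0 0x1e4→b30/s6 MISS; vc=[]
#1 0x36e→b54/s6 MISS; vc=[30]
#2 0x182→b24/s0 MISS; vc=[30]
#3 0x356→b53/s5 MISS; vc=[30]
#4 0x354→b53/s5 L1-HIT; vc=[30]
#5 0x363→b54/s6 L1-HIT; vc=[30]
#6 0x1e7→b30/s6 VC-HIT; vc=[54]
#7 0x360→b54/s6 VC-HIT; vc=[30]
#8 0x350→b53/s5 L1-HIT; vc=[30]
#9 0x357→b53/s5 L1-HIT; vc=[30]
#10 0x187→b24/s0 L1-HIT; vc=[30]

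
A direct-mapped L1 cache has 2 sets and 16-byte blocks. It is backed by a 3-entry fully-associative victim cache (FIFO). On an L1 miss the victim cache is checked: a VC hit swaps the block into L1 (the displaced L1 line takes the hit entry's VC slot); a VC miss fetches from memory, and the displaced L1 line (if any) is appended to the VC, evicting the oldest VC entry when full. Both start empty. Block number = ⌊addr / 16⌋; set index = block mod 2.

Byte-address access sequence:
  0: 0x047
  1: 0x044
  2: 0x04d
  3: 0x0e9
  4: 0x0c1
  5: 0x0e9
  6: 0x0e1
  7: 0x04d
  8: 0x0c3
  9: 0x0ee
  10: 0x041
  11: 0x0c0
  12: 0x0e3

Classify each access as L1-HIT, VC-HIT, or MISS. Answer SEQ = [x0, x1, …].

SEQ = [MISS, L1-HIT, L1-HIT, MISS, MISS, VC-HIT, L1-HIT, VC-HIT, VC-HIT, VC-HIT, VC-HIT, VC-HIT, VC-HIT]

  [0] addr=0x47 blk=4 s=0: MISS | VC []
  [1] addr=0x44 blk=4 s=0: L1-HIT | VC []
  [2] addr=0x4d blk=4 s=0: L1-HIT | VC []
  [3] addr=0xe9 blk=14 s=0: MISS | VC [4]
  [4] addr=0xc1 blk=12 s=0: MISS | VC [4, 14]
  [5] addr=0xe9 blk=14 s=0: VC-HIT | VC [4, 12]
  [6] addr=0xe1 blk=14 s=0: L1-HIT | VC [4, 12]
  [7] addr=0x4d blk=4 s=0: VC-HIT | VC [14, 12]
  [8] addr=0xc3 blk=12 s=0: VC-HIT | VC [14, 4]
  [9] addr=0xee blk=14 s=0: VC-HIT | VC [12, 4]
  [10] addr=0x41 blk=4 s=0: VC-HIT | VC [12, 14]
  [11] addr=0xc0 blk=12 s=0: VC-HIT | VC [4, 14]
  [12] addr=0xe3 blk=14 s=0: VC-HIT | VC [4, 12]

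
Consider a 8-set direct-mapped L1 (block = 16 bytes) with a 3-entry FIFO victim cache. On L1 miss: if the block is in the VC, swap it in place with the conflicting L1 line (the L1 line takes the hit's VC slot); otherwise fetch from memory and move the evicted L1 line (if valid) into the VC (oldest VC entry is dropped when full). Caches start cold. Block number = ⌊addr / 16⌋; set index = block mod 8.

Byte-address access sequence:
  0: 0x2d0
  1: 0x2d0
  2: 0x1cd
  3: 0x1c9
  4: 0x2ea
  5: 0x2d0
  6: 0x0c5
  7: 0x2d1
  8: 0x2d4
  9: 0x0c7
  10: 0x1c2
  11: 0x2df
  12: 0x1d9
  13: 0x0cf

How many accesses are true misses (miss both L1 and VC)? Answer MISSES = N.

#0 0x2d0→b45/s5 MISS; vc=[]
#1 0x2d0→b45/s5 L1-HIT; vc=[]
#2 0x1cd→b28/s4 MISS; vc=[]
#3 0x1c9→b28/s4 L1-HIT; vc=[]
#4 0x2ea→b46/s6 MISS; vc=[]
#5 0x2d0→b45/s5 L1-HIT; vc=[]
#6 0xc5→b12/s4 MISS; vc=[28]
#7 0x2d1→b45/s5 L1-HIT; vc=[28]
#8 0x2d4→b45/s5 L1-HIT; vc=[28]
#9 0xc7→b12/s4 L1-HIT; vc=[28]
#10 0x1c2→b28/s4 VC-HIT; vc=[12]
#11 0x2df→b45/s5 L1-HIT; vc=[12]
#12 0x1d9→b29/s5 MISS; vc=[12,45]
#13 0xcf→b12/s4 VC-HIT; vc=[28,45]

MISSES = 5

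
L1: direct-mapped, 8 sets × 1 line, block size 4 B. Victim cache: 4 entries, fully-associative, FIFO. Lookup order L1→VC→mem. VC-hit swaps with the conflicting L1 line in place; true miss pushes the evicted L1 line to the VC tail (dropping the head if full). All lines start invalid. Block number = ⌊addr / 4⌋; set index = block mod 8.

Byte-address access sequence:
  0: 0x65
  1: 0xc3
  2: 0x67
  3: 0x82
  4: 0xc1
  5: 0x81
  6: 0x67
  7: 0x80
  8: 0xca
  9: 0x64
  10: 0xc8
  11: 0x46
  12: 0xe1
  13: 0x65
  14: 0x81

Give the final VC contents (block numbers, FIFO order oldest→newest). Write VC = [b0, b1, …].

#0 0x65→b25/s1 MISS; vc=[]
#1 0xc3→b48/s0 MISS; vc=[]
#2 0x67→b25/s1 L1-HIT; vc=[]
#3 0x82→b32/s0 MISS; vc=[48]
#4 0xc1→b48/s0 VC-HIT; vc=[32]
#5 0x81→b32/s0 VC-HIT; vc=[48]
#6 0x67→b25/s1 L1-HIT; vc=[48]
#7 0x80→b32/s0 L1-HIT; vc=[48]
#8 0xca→b50/s2 MISS; vc=[48]
#9 0x64→b25/s1 L1-HIT; vc=[48]
#10 0xc8→b50/s2 L1-HIT; vc=[48]
#11 0x46→b17/s1 MISS; vc=[48,25]
#12 0xe1→b56/s0 MISS; vc=[48,25,32]
#13 0x65→b25/s1 VC-HIT; vc=[48,17,32]
#14 0x81→b32/s0 VC-HIT; vc=[48,17,56]

VC = [48, 17, 56]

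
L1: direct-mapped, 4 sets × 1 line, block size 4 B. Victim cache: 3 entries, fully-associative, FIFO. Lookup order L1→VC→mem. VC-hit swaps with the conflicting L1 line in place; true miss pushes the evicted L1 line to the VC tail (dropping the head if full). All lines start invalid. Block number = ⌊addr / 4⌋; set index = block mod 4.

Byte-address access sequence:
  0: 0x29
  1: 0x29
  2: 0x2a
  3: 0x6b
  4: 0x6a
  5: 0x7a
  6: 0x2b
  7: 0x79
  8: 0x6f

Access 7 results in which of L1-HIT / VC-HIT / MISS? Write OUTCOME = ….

#0 0x29→b10/s2 MISS; vc=[]
#1 0x29→b10/s2 L1-HIT; vc=[]
#2 0x2a→b10/s2 L1-HIT; vc=[]
#3 0x6b→b26/s2 MISS; vc=[10]
#4 0x6a→b26/s2 L1-HIT; vc=[10]
#5 0x7a→b30/s2 MISS; vc=[10,26]
#6 0x2b→b10/s2 VC-HIT; vc=[30,26]
#7 0x79→b30/s2 VC-HIT; vc=[10,26]
#8 0x6f→b27/s3 MISS; vc=[10,26]

OUTCOME = VC-HIT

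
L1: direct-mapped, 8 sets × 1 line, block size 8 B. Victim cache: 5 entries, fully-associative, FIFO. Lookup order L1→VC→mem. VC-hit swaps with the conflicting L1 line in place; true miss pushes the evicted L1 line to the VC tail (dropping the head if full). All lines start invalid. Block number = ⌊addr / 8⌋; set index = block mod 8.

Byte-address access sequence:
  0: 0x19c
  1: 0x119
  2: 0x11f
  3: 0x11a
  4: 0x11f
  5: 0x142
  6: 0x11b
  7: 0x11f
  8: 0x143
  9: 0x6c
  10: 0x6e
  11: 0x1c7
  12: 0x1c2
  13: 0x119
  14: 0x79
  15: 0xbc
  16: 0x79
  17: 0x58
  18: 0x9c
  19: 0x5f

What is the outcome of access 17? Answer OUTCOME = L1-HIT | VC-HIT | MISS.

  [0] addr=0x19c blk=51 s=3: MISS | VC []
  [1] addr=0x119 blk=35 s=3: MISS | VC [51]
  [2] addr=0x11f blk=35 s=3: L1-HIT | VC [51]
  [3] addr=0x11a blk=35 s=3: L1-HIT | VC [51]
  [4] addr=0x11f blk=35 s=3: L1-HIT | VC [51]
  [5] addr=0x142 blk=40 s=0: MISS | VC [51]
  [6] addr=0x11b blk=35 s=3: L1-HIT | VC [51]
  [7] addr=0x11f blk=35 s=3: L1-HIT | VC [51]
  [8] addr=0x143 blk=40 s=0: L1-HIT | VC [51]
  [9] addr=0x6c blk=13 s=5: MISS | VC [51]
  [10] addr=0x6e blk=13 s=5: L1-HIT | VC [51]
  [11] addr=0x1c7 blk=56 s=0: MISS | VC [51, 40]
  [12] addr=0x1c2 blk=56 s=0: L1-HIT | VC [51, 40]
  [13] addr=0x119 blk=35 s=3: L1-HIT | VC [51, 40]
  [14] addr=0x79 blk=15 s=7: MISS | VC [51, 40]
  [15] addr=0xbc blk=23 s=7: MISS | VC [51, 40, 15]
  [16] addr=0x79 blk=15 s=7: VC-HIT | VC [51, 40, 23]
  [17] addr=0x58 blk=11 s=3: MISS | VC [51, 40, 23, 35]
  [18] addr=0x9c blk=19 s=3: MISS | VC [51, 40, 23, 35, 11]
  [19] addr=0x5f blk=11 s=3: VC-HIT | VC [51, 40, 23, 35, 19]

OUTCOME = MISS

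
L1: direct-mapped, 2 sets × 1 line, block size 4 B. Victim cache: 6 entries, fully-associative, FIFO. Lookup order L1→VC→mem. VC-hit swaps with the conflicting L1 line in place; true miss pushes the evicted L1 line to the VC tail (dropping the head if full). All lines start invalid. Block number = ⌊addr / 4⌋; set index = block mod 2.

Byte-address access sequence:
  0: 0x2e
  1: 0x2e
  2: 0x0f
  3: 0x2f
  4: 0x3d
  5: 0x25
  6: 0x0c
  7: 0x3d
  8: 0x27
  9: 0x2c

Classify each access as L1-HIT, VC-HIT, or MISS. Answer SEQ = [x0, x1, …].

SEQ = [MISS, L1-HIT, MISS, VC-HIT, MISS, MISS, VC-HIT, VC-HIT, VC-HIT, VC-HIT]

#0 0x2e→b11/s1 MISS; vc=[]
#1 0x2e→b11/s1 L1-HIT; vc=[]
#2 0xf→b3/s1 MISS; vc=[11]
#3 0x2f→b11/s1 VC-HIT; vc=[3]
#4 0x3d→b15/s1 MISS; vc=[3,11]
#5 0x25→b9/s1 MISS; vc=[3,11,15]
#6 0xc→b3/s1 VC-HIT; vc=[9,11,15]
#7 0x3d→b15/s1 VC-HIT; vc=[9,11,3]
#8 0x27→b9/s1 VC-HIT; vc=[15,11,3]
#9 0x2c→b11/s1 VC-HIT; vc=[15,9,3]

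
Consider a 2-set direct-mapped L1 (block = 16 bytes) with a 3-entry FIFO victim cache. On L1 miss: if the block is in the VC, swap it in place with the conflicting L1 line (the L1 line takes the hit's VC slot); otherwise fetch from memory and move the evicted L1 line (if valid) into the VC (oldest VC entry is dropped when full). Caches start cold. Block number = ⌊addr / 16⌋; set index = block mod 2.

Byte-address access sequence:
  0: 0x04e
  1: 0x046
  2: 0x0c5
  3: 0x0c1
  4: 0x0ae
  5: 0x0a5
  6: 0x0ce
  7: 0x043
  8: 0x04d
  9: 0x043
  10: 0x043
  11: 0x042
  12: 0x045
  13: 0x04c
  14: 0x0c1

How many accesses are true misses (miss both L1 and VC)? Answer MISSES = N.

MISSES = 3

0: 0x4e (blk 4, set 0) → MISS  vc=[]
1: 0x46 (blk 4, set 0) → L1-HIT  vc=[]
2: 0xc5 (blk 12, set 0) → MISS  vc=[4]
3: 0xc1 (blk 12, set 0) → L1-HIT  vc=[4]
4: 0xae (blk 10, set 0) → MISS  vc=[4, 12]
5: 0xa5 (blk 10, set 0) → L1-HIT  vc=[4, 12]
6: 0xce (blk 12, set 0) → VC-HIT  vc=[4, 10]
7: 0x43 (blk 4, set 0) → VC-HIT  vc=[12, 10]
8: 0x4d (blk 4, set 0) → L1-HIT  vc=[12, 10]
9: 0x43 (blk 4, set 0) → L1-HIT  vc=[12, 10]
10: 0x43 (blk 4, set 0) → L1-HIT  vc=[12, 10]
11: 0x42 (blk 4, set 0) → L1-HIT  vc=[12, 10]
12: 0x45 (blk 4, set 0) → L1-HIT  vc=[12, 10]
13: 0x4c (blk 4, set 0) → L1-HIT  vc=[12, 10]
14: 0xc1 (blk 12, set 0) → VC-HIT  vc=[4, 10]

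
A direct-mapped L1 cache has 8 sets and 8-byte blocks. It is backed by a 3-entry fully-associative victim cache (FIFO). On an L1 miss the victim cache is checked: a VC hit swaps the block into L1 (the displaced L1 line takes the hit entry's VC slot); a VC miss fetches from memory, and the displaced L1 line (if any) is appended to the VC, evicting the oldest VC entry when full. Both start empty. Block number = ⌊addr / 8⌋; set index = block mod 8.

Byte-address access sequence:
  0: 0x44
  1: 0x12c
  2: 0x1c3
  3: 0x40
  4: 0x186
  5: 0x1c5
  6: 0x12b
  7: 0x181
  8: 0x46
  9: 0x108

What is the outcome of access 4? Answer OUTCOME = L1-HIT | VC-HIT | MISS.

0: 0x44 (blk 8, set 0) → MISS  vc=[]
1: 0x12c (blk 37, set 5) → MISS  vc=[]
2: 0x1c3 (blk 56, set 0) → MISS  vc=[8]
3: 0x40 (blk 8, set 0) → VC-HIT  vc=[56]
4: 0x186 (blk 48, set 0) → MISS  vc=[56, 8]
5: 0x1c5 (blk 56, set 0) → VC-HIT  vc=[48, 8]
6: 0x12b (blk 37, set 5) → L1-HIT  vc=[48, 8]
7: 0x181 (blk 48, set 0) → VC-HIT  vc=[56, 8]
8: 0x46 (blk 8, set 0) → VC-HIT  vc=[56, 48]
9: 0x108 (blk 33, set 1) → MISS  vc=[56, 48]

OUTCOME = MISS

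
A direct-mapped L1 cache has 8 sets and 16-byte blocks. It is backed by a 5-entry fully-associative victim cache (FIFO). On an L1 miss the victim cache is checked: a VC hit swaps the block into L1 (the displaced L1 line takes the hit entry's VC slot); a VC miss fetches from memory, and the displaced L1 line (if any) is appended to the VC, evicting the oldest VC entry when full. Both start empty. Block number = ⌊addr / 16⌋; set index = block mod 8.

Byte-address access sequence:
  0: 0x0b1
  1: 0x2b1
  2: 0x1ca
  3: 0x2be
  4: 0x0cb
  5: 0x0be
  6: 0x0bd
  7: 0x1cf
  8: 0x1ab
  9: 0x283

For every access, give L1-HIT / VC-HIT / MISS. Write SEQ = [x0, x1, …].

SEQ = [MISS, MISS, MISS, L1-HIT, MISS, VC-HIT, L1-HIT, VC-HIT, MISS, MISS]

0: 0xb1 (blk 11, set 3) → MISS  vc=[]
1: 0x2b1 (blk 43, set 3) → MISS  vc=[11]
2: 0x1ca (blk 28, set 4) → MISS  vc=[11]
3: 0x2be (blk 43, set 3) → L1-HIT  vc=[11]
4: 0xcb (blk 12, set 4) → MISS  vc=[11, 28]
5: 0xbe (blk 11, set 3) → VC-HIT  vc=[43, 28]
6: 0xbd (blk 11, set 3) → L1-HIT  vc=[43, 28]
7: 0x1cf (blk 28, set 4) → VC-HIT  vc=[43, 12]
8: 0x1ab (blk 26, set 2) → MISS  vc=[43, 12]
9: 0x283 (blk 40, set 0) → MISS  vc=[43, 12]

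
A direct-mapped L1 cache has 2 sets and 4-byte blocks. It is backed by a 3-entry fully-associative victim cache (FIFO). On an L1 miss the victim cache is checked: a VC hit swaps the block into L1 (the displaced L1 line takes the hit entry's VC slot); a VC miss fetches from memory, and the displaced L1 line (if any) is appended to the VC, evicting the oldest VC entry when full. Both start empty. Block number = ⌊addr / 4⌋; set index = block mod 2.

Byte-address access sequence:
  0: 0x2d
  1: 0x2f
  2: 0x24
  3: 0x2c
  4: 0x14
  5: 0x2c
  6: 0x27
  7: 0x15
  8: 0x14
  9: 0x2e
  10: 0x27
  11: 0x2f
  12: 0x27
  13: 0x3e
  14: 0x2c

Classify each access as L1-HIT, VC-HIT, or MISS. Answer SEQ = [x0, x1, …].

SEQ = [MISS, L1-HIT, MISS, VC-HIT, MISS, VC-HIT, VC-HIT, VC-HIT, L1-HIT, VC-HIT, VC-HIT, VC-HIT, VC-HIT, MISS, VC-HIT]

#0 0x2d→b11/s1 MISS; vc=[]
#1 0x2f→b11/s1 L1-HIT; vc=[]
#2 0x24→b9/s1 MISS; vc=[11]
#3 0x2c→b11/s1 VC-HIT; vc=[9]
#4 0x14→b5/s1 MISS; vc=[9,11]
#5 0x2c→b11/s1 VC-HIT; vc=[9,5]
#6 0x27→b9/s1 VC-HIT; vc=[11,5]
#7 0x15→b5/s1 VC-HIT; vc=[11,9]
#8 0x14→b5/s1 L1-HIT; vc=[11,9]
#9 0x2e→b11/s1 VC-HIT; vc=[5,9]
#10 0x27→b9/s1 VC-HIT; vc=[5,11]
#11 0x2f→b11/s1 VC-HIT; vc=[5,9]
#12 0x27→b9/s1 VC-HIT; vc=[5,11]
#13 0x3e→b15/s1 MISS; vc=[5,11,9]
#14 0x2c→b11/s1 VC-HIT; vc=[5,15,9]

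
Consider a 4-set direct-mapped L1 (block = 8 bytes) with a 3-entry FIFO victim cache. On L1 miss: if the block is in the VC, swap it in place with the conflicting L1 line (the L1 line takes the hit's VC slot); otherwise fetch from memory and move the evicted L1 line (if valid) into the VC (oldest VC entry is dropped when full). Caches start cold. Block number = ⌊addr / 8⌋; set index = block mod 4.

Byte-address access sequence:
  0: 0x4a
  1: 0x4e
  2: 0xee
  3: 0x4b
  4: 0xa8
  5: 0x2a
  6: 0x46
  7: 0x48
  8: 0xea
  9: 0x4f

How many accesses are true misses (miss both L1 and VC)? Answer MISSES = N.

MISSES = 5

  [0] addr=0x4a blk=9 s=1: MISS | VC []
  [1] addr=0x4e blk=9 s=1: L1-HIT | VC []
  [2] addr=0xee blk=29 s=1: MISS | VC [9]
  [3] addr=0x4b blk=9 s=1: VC-HIT | VC [29]
  [4] addr=0xa8 blk=21 s=1: MISS | VC [29, 9]
  [5] addr=0x2a blk=5 s=1: MISS | VC [29, 9, 21]
  [6] addr=0x46 blk=8 s=0: MISS | VC [29, 9, 21]
  [7] addr=0x48 blk=9 s=1: VC-HIT | VC [29, 5, 21]
  [8] addr=0xea blk=29 s=1: VC-HIT | VC [9, 5, 21]
  [9] addr=0x4f blk=9 s=1: VC-HIT | VC [29, 5, 21]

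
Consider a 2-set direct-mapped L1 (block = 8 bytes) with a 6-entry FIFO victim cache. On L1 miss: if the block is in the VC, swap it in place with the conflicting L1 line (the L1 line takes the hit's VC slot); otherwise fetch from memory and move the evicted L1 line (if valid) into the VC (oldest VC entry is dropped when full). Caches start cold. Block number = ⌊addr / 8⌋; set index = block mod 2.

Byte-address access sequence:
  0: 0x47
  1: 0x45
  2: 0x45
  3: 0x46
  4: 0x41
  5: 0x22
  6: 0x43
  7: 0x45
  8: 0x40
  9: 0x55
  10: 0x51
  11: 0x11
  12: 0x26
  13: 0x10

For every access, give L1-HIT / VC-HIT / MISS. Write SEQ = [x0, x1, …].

#0 0x47→b8/s0 MISS; vc=[]
#1 0x45→b8/s0 L1-HIT; vc=[]
#2 0x45→b8/s0 L1-HIT; vc=[]
#3 0x46→b8/s0 L1-HIT; vc=[]
#4 0x41→b8/s0 L1-HIT; vc=[]
#5 0x22→b4/s0 MISS; vc=[8]
#6 0x43→b8/s0 VC-HIT; vc=[4]
#7 0x45→b8/s0 L1-HIT; vc=[4]
#8 0x40→b8/s0 L1-HIT; vc=[4]
#9 0x55→b10/s0 MISS; vc=[4,8]
#10 0x51→b10/s0 L1-HIT; vc=[4,8]
#11 0x11→b2/s0 MISS; vc=[4,8,10]
#12 0x26→b4/s0 VC-HIT; vc=[2,8,10]
#13 0x10→b2/s0 VC-HIT; vc=[4,8,10]

SEQ = [MISS, L1-HIT, L1-HIT, L1-HIT, L1-HIT, MISS, VC-HIT, L1-HIT, L1-HIT, MISS, L1-HIT, MISS, VC-HIT, VC-HIT]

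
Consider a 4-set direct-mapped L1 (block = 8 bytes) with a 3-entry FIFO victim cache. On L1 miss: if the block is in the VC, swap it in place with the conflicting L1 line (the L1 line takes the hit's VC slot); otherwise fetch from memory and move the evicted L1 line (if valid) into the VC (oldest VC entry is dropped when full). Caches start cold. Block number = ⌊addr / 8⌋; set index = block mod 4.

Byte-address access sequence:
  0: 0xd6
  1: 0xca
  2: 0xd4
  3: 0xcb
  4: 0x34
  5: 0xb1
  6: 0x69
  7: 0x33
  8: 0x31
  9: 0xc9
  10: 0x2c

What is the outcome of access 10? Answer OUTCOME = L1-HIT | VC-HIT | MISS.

  [0] addr=0xd6 blk=26 s=2: MISS | VC []
  [1] addr=0xca blk=25 s=1: MISS | VC []
  [2] addr=0xd4 blk=26 s=2: L1-HIT | VC []
  [3] addr=0xcb blk=25 s=1: L1-HIT | VC []
  [4] addr=0x34 blk=6 s=2: MISS | VC [26]
  [5] addr=0xb1 blk=22 s=2: MISS | VC [26, 6]
  [6] addr=0x69 blk=13 s=1: MISS | VC [26, 6, 25]
  [7] addr=0x33 blk=6 s=2: VC-HIT | VC [26, 22, 25]
  [8] addr=0x31 blk=6 s=2: L1-HIT | VC [26, 22, 25]
  [9] addr=0xc9 blk=25 s=1: VC-HIT | VC [26, 22, 13]
  [10] addr=0x2c blk=5 s=1: MISS | VC [22, 13, 25]

OUTCOME = MISS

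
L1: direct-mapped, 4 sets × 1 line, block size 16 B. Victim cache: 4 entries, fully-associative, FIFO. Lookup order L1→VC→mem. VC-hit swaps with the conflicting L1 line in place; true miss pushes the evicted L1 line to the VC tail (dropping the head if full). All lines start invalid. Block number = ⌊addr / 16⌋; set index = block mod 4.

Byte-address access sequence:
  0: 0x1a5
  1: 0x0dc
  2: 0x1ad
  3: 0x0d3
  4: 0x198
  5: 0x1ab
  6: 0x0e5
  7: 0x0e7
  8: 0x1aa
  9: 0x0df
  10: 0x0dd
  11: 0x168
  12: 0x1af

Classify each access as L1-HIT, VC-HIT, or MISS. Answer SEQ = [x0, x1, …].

0: 0x1a5 (blk 26, set 2) → MISS  vc=[]
1: 0xdc (blk 13, set 1) → MISS  vc=[]
2: 0x1ad (blk 26, set 2) → L1-HIT  vc=[]
3: 0xd3 (blk 13, set 1) → L1-HIT  vc=[]
4: 0x198 (blk 25, set 1) → MISS  vc=[13]
5: 0x1ab (blk 26, set 2) → L1-HIT  vc=[13]
6: 0xe5 (blk 14, set 2) → MISS  vc=[13, 26]
7: 0xe7 (blk 14, set 2) → L1-HIT  vc=[13, 26]
8: 0x1aa (blk 26, set 2) → VC-HIT  vc=[13, 14]
9: 0xdf (blk 13, set 1) → VC-HIT  vc=[25, 14]
10: 0xdd (blk 13, set 1) → L1-HIT  vc=[25, 14]
11: 0x168 (blk 22, set 2) → MISS  vc=[25, 14, 26]
12: 0x1af (blk 26, set 2) → VC-HIT  vc=[25, 14, 22]

SEQ = [MISS, MISS, L1-HIT, L1-HIT, MISS, L1-HIT, MISS, L1-HIT, VC-HIT, VC-HIT, L1-HIT, MISS, VC-HIT]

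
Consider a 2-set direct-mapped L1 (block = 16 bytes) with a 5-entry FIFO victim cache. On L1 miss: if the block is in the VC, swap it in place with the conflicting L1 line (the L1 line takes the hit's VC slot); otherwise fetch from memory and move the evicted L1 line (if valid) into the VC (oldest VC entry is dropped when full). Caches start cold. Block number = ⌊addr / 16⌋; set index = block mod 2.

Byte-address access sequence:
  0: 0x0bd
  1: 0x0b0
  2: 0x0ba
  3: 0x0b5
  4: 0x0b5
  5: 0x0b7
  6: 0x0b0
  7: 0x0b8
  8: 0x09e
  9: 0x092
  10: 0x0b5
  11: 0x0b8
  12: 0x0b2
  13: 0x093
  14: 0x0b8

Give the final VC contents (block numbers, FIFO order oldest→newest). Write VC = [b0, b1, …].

VC = [9]

  [0] addr=0xbd blk=11 s=1: MISS | VC []
  [1] addr=0xb0 blk=11 s=1: L1-HIT | VC []
  [2] addr=0xba blk=11 s=1: L1-HIT | VC []
  [3] addr=0xb5 blk=11 s=1: L1-HIT | VC []
  [4] addr=0xb5 blk=11 s=1: L1-HIT | VC []
  [5] addr=0xb7 blk=11 s=1: L1-HIT | VC []
  [6] addr=0xb0 blk=11 s=1: L1-HIT | VC []
  [7] addr=0xb8 blk=11 s=1: L1-HIT | VC []
  [8] addr=0x9e blk=9 s=1: MISS | VC [11]
  [9] addr=0x92 blk=9 s=1: L1-HIT | VC [11]
  [10] addr=0xb5 blk=11 s=1: VC-HIT | VC [9]
  [11] addr=0xb8 blk=11 s=1: L1-HIT | VC [9]
  [12] addr=0xb2 blk=11 s=1: L1-HIT | VC [9]
  [13] addr=0x93 blk=9 s=1: VC-HIT | VC [11]
  [14] addr=0xb8 blk=11 s=1: VC-HIT | VC [9]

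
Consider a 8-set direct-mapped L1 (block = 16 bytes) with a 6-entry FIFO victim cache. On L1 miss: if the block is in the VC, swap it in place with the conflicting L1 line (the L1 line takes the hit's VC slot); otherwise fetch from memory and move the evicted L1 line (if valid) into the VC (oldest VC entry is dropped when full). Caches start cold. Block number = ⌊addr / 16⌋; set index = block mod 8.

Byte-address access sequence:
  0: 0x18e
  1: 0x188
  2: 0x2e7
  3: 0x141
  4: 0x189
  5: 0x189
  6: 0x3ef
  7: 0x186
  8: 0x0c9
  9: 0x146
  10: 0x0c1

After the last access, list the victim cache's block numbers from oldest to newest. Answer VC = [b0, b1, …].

VC = [46, 20]

  [0] addr=0x18e blk=24 s=0: MISS | VC []
  [1] addr=0x188 blk=24 s=0: L1-HIT | VC []
  [2] addr=0x2e7 blk=46 s=6: MISS | VC []
  [3] addr=0x141 blk=20 s=4: MISS | VC []
  [4] addr=0x189 blk=24 s=0: L1-HIT | VC []
  [5] addr=0x189 blk=24 s=0: L1-HIT | VC []
  [6] addr=0x3ef blk=62 s=6: MISS | VC [46]
  [7] addr=0x186 blk=24 s=0: L1-HIT | VC [46]
  [8] addr=0xc9 blk=12 s=4: MISS | VC [46, 20]
  [9] addr=0x146 blk=20 s=4: VC-HIT | VC [46, 12]
  [10] addr=0xc1 blk=12 s=4: VC-HIT | VC [46, 20]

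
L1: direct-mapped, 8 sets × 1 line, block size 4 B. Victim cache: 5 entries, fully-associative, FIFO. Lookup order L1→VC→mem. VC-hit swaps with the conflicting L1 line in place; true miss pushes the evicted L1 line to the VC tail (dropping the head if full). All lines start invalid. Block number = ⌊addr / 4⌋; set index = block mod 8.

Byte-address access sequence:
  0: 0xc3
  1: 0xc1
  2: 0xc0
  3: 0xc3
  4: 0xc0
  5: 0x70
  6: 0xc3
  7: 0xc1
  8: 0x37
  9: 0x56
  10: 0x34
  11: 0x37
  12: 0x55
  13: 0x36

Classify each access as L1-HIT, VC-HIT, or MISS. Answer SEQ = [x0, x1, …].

SEQ = [MISS, L1-HIT, L1-HIT, L1-HIT, L1-HIT, MISS, L1-HIT, L1-HIT, MISS, MISS, VC-HIT, L1-HIT, VC-HIT, VC-HIT]

0: 0xc3 (blk 48, set 0) → MISS  vc=[]
1: 0xc1 (blk 48, set 0) → L1-HIT  vc=[]
2: 0xc0 (blk 48, set 0) → L1-HIT  vc=[]
3: 0xc3 (blk 48, set 0) → L1-HIT  vc=[]
4: 0xc0 (blk 48, set 0) → L1-HIT  vc=[]
5: 0x70 (blk 28, set 4) → MISS  vc=[]
6: 0xc3 (blk 48, set 0) → L1-HIT  vc=[]
7: 0xc1 (blk 48, set 0) → L1-HIT  vc=[]
8: 0x37 (blk 13, set 5) → MISS  vc=[]
9: 0x56 (blk 21, set 5) → MISS  vc=[13]
10: 0x34 (blk 13, set 5) → VC-HIT  vc=[21]
11: 0x37 (blk 13, set 5) → L1-HIT  vc=[21]
12: 0x55 (blk 21, set 5) → VC-HIT  vc=[13]
13: 0x36 (blk 13, set 5) → VC-HIT  vc=[21]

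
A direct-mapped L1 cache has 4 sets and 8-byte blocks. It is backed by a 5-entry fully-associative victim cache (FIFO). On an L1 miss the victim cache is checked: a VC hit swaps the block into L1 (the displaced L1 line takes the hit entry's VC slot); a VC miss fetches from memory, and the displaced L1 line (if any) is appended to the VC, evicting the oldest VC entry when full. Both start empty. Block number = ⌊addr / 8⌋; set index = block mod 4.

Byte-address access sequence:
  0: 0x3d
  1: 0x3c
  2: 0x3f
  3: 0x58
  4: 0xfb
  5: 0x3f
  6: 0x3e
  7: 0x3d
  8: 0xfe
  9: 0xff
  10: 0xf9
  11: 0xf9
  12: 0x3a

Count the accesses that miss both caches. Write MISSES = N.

MISSES = 3

0: 0x3d (blk 7, set 3) → MISS  vc=[]
1: 0x3c (blk 7, set 3) → L1-HIT  vc=[]
2: 0x3f (blk 7, set 3) → L1-HIT  vc=[]
3: 0x58 (blk 11, set 3) → MISS  vc=[7]
4: 0xfb (blk 31, set 3) → MISS  vc=[7, 11]
5: 0x3f (blk 7, set 3) → VC-HIT  vc=[31, 11]
6: 0x3e (blk 7, set 3) → L1-HIT  vc=[31, 11]
7: 0x3d (blk 7, set 3) → L1-HIT  vc=[31, 11]
8: 0xfe (blk 31, set 3) → VC-HIT  vc=[7, 11]
9: 0xff (blk 31, set 3) → L1-HIT  vc=[7, 11]
10: 0xf9 (blk 31, set 3) → L1-HIT  vc=[7, 11]
11: 0xf9 (blk 31, set 3) → L1-HIT  vc=[7, 11]
12: 0x3a (blk 7, set 3) → VC-HIT  vc=[31, 11]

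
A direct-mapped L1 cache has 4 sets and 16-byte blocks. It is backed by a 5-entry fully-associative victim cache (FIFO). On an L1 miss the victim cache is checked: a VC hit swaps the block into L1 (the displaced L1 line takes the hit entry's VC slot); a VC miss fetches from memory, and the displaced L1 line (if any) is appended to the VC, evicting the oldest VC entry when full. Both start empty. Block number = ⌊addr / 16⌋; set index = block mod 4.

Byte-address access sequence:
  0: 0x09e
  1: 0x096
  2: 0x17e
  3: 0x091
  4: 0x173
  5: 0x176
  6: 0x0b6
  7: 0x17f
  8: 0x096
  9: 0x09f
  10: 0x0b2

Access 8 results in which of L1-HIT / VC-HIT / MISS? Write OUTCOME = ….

OUTCOME = L1-HIT

#0 0x9e→b9/s1 MISS; vc=[]
#1 0x96→b9/s1 L1-HIT; vc=[]
#2 0x17e→b23/s3 MISS; vc=[]
#3 0x91→b9/s1 L1-HIT; vc=[]
#4 0x173→b23/s3 L1-HIT; vc=[]
#5 0x176→b23/s3 L1-HIT; vc=[]
#6 0xb6→b11/s3 MISS; vc=[23]
#7 0x17f→b23/s3 VC-HIT; vc=[11]
#8 0x96→b9/s1 L1-HIT; vc=[11]
#9 0x9f→b9/s1 L1-HIT; vc=[11]
#10 0xb2→b11/s3 VC-HIT; vc=[23]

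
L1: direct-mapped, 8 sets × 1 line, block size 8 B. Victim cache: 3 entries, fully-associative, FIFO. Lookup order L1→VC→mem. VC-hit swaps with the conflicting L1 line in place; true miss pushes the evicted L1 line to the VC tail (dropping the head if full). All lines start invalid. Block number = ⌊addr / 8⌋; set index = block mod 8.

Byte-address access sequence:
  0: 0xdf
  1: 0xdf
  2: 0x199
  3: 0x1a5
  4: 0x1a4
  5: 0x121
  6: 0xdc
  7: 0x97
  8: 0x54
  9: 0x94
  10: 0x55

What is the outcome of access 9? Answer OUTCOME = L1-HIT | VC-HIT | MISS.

  [0] addr=0xdf blk=27 s=3: MISS | VC []
  [1] addr=0xdf blk=27 s=3: L1-HIT | VC []
  [2] addr=0x199 blk=51 s=3: MISS | VC [27]
  [3] addr=0x1a5 blk=52 s=4: MISS | VC [27]
  [4] addr=0x1a4 blk=52 s=4: L1-HIT | VC [27]
  [5] addr=0x121 blk=36 s=4: MISS | VC [27, 52]
  [6] addr=0xdc blk=27 s=3: VC-HIT | VC [51, 52]
  [7] addr=0x97 blk=18 s=2: MISS | VC [51, 52]
  [8] addr=0x54 blk=10 s=2: MISS | VC [51, 52, 18]
  [9] addr=0x94 blk=18 s=2: VC-HIT | VC [51, 52, 10]
  [10] addr=0x55 blk=10 s=2: VC-HIT | VC [51, 52, 18]

OUTCOME = VC-HIT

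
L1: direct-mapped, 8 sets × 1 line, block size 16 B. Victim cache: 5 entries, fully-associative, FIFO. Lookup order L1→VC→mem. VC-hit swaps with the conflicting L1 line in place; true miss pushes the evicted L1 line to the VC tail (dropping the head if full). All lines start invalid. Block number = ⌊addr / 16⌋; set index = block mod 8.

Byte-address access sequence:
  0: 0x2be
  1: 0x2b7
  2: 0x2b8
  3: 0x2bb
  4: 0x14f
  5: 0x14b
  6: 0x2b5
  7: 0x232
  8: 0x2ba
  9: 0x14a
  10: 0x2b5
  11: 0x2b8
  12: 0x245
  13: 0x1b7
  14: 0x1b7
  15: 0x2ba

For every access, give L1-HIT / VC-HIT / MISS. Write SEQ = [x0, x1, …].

#0 0x2be→b43/s3 MISS; vc=[]
#1 0x2b7→b43/s3 L1-HIT; vc=[]
#2 0x2b8→b43/s3 L1-HIT; vc=[]
#3 0x2bb→b43/s3 L1-HIT; vc=[]
#4 0x14f→b20/s4 MISS; vc=[]
#5 0x14b→b20/s4 L1-HIT; vc=[]
#6 0x2b5→b43/s3 L1-HIT; vc=[]
#7 0x232→b35/s3 MISS; vc=[43]
#8 0x2ba→b43/s3 VC-HIT; vc=[35]
#9 0x14a→b20/s4 L1-HIT; vc=[35]
#10 0x2b5→b43/s3 L1-HIT; vc=[35]
#11 0x2b8→b43/s3 L1-HIT; vc=[35]
#12 0x245→b36/s4 MISS; vc=[35,20]
#13 0x1b7→b27/s3 MISS; vc=[35,20,43]
#14 0x1b7→b27/s3 L1-HIT; vc=[35,20,43]
#15 0x2ba→b43/s3 VC-HIT; vc=[35,20,27]

SEQ = [MISS, L1-HIT, L1-HIT, L1-HIT, MISS, L1-HIT, L1-HIT, MISS, VC-HIT, L1-HIT, L1-HIT, L1-HIT, MISS, MISS, L1-HIT, VC-HIT]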